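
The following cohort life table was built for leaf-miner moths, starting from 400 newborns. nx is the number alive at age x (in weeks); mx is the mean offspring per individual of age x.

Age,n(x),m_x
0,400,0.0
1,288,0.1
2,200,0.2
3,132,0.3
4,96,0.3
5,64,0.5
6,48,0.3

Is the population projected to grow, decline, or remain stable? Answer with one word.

declining

lx = nx/n0 = nx/400: 1, 0.72, 0.5, 0.33, 0.24, 0.16, 0.12
R0 = Σ lx·mx = 0 + 0.072 + 0.1 + 0.099 + 0.072 + 0.08 + 0.036 = 0.459
R0 < 1, so the population is declining.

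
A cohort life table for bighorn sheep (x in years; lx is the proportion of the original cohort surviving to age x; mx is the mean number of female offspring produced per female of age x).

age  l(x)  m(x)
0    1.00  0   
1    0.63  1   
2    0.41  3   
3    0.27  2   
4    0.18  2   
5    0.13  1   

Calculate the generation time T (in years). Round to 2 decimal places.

2.35

lx·mx: 0, 0.63, 1.23, 0.54, 0.36, 0.13 → R0 = 2.89
x·lx·mx: 0, 0.63, 2.46, 1.62, 1.44, 0.65 → Σ = 6.8
T = 6.8 / 2.89 = 2.352941… → 2.35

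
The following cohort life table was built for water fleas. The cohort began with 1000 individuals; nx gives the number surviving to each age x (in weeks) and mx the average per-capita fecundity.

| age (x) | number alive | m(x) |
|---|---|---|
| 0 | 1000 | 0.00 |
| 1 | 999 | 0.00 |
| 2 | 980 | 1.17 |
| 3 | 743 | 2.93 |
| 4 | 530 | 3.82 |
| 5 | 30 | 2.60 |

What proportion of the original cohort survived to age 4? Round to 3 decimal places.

l_4 = n_4/n_0 = 530/1000 = 0.53 → 0.530

0.530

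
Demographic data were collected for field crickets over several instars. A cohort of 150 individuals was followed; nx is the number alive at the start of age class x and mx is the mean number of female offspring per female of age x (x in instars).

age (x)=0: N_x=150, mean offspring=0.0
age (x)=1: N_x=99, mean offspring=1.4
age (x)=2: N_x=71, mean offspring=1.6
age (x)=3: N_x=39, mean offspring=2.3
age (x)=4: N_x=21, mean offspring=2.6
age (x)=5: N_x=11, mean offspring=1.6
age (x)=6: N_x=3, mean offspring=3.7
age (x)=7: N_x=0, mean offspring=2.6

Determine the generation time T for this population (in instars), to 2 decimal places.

2.37

lx = nx/n0 = nx/150: 1, 0.66, 0.47333…, 0.26, 0.14, 0.07333…, 0.02, 0
lx·mx: 0, 0.924, 0.757333…, 0.598, 0.364, 0.117333…, 0.074, 0 → R0 = 2.834667…
x·lx·mx: 0, 0.924, 1.514667…, 1.794, 1.456, 0.586667…, 0.444, 0 → Σ = 6.719333…
T = 6.719333… / 2.834667… = 2.370414… → 2.37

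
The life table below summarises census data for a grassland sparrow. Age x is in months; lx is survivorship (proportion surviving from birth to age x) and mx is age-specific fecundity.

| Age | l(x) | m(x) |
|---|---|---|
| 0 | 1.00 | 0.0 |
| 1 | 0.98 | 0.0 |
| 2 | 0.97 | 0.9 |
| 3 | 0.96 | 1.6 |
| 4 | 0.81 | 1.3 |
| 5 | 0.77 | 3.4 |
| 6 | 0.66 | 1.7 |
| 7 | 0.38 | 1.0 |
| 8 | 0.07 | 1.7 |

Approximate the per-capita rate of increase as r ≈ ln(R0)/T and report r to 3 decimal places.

0.462

R0 = Σ lx·mx = 0 + 0 + 0.873 + 1.536 + 1.053 + 2.618 + 1.122 + 0.38 + 0.119 = 7.701
Σ x·lx·mx = 34; T = 34/7.701 = 4.41501…
r ≈ ln(R0)/T = ln(7.701)/4.41501… = 0.46237… → 0.462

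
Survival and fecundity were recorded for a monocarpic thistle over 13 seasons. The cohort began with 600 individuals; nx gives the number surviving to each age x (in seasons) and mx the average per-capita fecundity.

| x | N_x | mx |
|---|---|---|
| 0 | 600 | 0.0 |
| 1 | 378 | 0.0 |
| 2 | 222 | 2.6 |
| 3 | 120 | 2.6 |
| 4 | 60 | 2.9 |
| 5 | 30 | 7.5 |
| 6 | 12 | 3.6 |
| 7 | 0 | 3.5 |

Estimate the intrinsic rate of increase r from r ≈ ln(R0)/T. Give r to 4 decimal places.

lx = nx/n0 = nx/600: 1, 0.63, 0.37, 0.2, 0.1, 0.05, 0.02, 0
R0 = Σ lx·mx = 0 + 0 + 0.962 + 0.52 + 0.29 + 0.375 + 0.072 + 0 = 2.219
Σ x·lx·mx = 6.951; T = 6.951/2.219 = 3.13249…
r ≈ ln(R0)/T = ln(2.219)/3.13249… = 0.254448… → 0.2544

0.2544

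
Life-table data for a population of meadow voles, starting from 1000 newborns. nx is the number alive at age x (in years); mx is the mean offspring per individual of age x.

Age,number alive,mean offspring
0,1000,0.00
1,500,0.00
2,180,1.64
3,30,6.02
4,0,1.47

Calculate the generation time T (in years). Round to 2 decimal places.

2.38

lx = nx/n0 = nx/1000: 1, 0.5, 0.18, 0.03, 0
lx·mx: 0, 0, 0.2952, 0.1806, 0 → R0 = 0.4758
x·lx·mx: 0, 0, 0.5904, 0.5418, 0 → Σ = 1.1322
T = 1.1322 / 0.4758 = 2.379571… → 2.38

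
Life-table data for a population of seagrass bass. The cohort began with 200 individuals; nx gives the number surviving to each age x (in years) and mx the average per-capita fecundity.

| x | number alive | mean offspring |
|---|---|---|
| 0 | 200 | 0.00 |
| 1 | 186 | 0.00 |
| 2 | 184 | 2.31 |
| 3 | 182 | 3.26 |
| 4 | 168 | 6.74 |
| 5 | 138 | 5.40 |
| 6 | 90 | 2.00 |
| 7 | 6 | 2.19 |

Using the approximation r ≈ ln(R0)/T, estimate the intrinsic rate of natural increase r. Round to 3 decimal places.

lx = nx/n0 = nx/200: 1, 0.93, 0.92, 0.91, 0.84, 0.69, 0.45, 0.03
R0 = Σ lx·mx = 0 + 0 + 2.1252 + 2.9666 + 5.6616 + 3.726 + 0.9 + 0.0657 = 15.4451
Σ x·lx·mx = 60.2865; T = 60.2865/15.4451 = 3.90328…
r ≈ ln(R0)/T = ln(15.4451)/3.90328… = 0.70128… → 0.701

0.701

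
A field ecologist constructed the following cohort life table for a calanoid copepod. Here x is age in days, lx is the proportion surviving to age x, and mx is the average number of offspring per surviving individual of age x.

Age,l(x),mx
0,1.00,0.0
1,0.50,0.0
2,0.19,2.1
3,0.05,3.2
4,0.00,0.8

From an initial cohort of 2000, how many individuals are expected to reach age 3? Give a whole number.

Expected survivors = N0 · l_3 = 2000 × 0.05 = 100 → 100

100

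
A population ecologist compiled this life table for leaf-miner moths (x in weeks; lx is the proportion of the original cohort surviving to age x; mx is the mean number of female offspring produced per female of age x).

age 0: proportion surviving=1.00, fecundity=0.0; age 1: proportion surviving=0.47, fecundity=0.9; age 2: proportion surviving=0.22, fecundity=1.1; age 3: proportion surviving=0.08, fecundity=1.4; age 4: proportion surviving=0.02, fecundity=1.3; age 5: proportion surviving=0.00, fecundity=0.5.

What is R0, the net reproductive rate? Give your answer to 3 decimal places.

lx·mx by age: 0, 0.423, 0.242, 0.112, 0.026, 0
R0 = Σ lx·mx = 0.803 → 0.803

0.803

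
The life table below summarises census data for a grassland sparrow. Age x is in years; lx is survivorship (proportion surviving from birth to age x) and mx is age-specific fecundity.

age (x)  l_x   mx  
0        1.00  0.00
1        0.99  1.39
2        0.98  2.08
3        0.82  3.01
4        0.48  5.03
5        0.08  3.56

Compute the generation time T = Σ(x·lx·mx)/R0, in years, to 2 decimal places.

2.79

lx·mx: 0, 1.3761, 2.0384, 2.4682, 2.4144, 0.2848 → R0 = 8.5819
x·lx·mx: 0, 1.3761, 4.0768, 7.4046, 9.6576, 1.424 → Σ = 23.9391
T = 23.9391 / 8.5819 = 2.789487… → 2.79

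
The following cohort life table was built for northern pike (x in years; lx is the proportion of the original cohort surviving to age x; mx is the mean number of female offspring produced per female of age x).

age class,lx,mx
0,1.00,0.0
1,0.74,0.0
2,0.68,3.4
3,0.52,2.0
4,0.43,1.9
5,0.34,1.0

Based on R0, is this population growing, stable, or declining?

growing

R0 = Σ lx·mx = 0 + 0 + 2.312 + 1.04 + 0.817 + 0.34 = 4.509
R0 > 1, so the population is growing.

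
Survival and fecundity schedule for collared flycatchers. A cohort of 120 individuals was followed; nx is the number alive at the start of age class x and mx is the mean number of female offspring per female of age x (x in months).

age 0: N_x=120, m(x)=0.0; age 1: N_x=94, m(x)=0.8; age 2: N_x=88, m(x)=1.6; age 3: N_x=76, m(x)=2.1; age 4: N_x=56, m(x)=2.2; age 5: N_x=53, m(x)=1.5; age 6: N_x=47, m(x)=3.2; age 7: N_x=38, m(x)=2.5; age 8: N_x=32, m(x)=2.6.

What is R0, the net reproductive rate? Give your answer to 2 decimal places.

7.56

lx = nx/n0 = nx/120: 1, 0.78333…, 0.73333…, 0.63333…, 0.46667…, 0.44167…, 0.39167…, 0.31667…, 0.26667…
lx·mx by age: 0, 0.626667…, 1.173333…, 1.33…, 1.026667…, 0.6625…, 1.253333…, 0.791667…, 0.693333…
R0 = Σ lx·mx = 7.5575… → 7.56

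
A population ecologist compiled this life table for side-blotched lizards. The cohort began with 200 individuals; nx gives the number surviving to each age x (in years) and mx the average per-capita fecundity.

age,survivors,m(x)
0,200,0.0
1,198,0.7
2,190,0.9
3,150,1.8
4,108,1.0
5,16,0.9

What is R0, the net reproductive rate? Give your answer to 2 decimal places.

3.51

lx = nx/n0 = nx/200: 1, 0.99, 0.95, 0.75, 0.54, 0.08
lx·mx by age: 0, 0.693, 0.855, 1.35, 0.54, 0.072
R0 = Σ lx·mx = 3.51 → 3.51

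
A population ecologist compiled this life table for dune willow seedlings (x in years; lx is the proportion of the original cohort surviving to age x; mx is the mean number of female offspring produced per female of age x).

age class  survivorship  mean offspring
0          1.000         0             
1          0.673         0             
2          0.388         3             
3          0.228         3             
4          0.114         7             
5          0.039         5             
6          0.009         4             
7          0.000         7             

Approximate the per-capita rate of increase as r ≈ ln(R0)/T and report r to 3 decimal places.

0.347

R0 = Σ lx·mx = 0 + 0 + 1.164 + 0.684 + 0.798 + 0.195 + 0.036 + 0 = 2.877
Σ x·lx·mx = 8.763; T = 8.763/2.877 = 3.04588…
r ≈ ln(R0)/T = ln(2.877)/3.04588… = 0.34694… → 0.347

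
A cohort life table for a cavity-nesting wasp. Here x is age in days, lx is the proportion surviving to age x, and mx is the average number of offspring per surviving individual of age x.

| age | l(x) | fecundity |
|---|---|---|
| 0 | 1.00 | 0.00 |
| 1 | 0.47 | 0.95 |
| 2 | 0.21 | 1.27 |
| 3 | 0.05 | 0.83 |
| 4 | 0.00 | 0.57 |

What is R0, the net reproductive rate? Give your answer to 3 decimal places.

0.755

lx·mx by age: 0, 0.4465, 0.2667, 0.0415, 0
R0 = Σ lx·mx = 0.7547 → 0.755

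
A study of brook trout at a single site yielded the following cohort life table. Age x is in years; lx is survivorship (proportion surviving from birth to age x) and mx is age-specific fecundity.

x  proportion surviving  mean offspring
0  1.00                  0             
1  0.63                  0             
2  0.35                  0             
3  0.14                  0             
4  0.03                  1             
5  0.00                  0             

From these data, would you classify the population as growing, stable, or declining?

R0 = Σ lx·mx = 0 + 0 + 0 + 0 + 0.03 + 0 = 0.03
R0 < 1, so the population is declining.

declining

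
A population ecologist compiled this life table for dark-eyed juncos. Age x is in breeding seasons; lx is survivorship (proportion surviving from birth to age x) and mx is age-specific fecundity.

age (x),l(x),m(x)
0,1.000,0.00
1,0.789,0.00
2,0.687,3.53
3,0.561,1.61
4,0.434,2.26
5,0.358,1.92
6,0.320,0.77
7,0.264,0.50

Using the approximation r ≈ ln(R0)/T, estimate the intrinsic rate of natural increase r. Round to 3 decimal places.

R0 = Σ lx·mx = 0 + 0 + 2.42511 + 0.90321 + 0.98084 + 0.68736 + 0.2464 + 0.132 = 5.37492
Σ x·lx·mx = 17.32241; T = 17.32241/5.37492 = 3.22282…
r ≈ ln(R0)/T = ln(5.37492)/3.22282… = 0.52182… → 0.522

0.522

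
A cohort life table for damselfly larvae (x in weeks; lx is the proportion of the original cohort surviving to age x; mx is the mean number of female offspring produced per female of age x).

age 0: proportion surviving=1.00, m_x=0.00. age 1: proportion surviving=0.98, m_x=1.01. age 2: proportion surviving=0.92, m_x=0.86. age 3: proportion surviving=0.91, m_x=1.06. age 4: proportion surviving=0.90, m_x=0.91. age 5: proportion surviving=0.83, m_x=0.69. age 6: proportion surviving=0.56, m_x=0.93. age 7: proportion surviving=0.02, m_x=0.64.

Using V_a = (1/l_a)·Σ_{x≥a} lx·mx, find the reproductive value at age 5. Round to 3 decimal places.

lx·mx for x ≥ 5: 0.5727, 0.5208, 0.0128 → sum = 1.1063
V_5 = 1.1063 / l_5 = 1.1063 / 0.83 = 1.332892… → 1.333

1.333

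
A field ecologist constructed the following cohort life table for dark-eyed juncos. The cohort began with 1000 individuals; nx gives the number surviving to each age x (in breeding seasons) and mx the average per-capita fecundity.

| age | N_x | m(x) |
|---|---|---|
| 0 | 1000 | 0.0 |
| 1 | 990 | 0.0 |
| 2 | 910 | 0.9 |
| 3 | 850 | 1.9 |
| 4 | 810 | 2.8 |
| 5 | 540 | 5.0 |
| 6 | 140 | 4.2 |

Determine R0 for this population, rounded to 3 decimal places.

lx = nx/n0 = nx/1000: 1, 0.99, 0.91, 0.85, 0.81, 0.54, 0.14
lx·mx by age: 0, 0, 0.819, 1.615, 2.268, 2.7, 0.588
R0 = Σ lx·mx = 7.99 → 7.990

7.990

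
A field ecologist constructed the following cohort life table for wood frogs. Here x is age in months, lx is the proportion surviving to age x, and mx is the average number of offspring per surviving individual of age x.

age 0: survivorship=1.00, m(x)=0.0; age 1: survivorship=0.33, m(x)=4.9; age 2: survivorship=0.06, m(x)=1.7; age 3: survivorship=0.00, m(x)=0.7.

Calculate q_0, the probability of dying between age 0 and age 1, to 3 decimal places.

0.670

q_0 = (l_0 − l_1) / l_0 = (1 − 0.33) / 1
     = 0.67 / 1 = 0.67 → 0.670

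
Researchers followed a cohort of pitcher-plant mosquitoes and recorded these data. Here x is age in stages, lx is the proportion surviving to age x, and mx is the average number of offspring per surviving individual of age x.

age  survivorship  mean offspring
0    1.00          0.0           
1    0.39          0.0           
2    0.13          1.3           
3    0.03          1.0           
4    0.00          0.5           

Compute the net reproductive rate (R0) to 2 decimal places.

0.20

lx·mx by age: 0, 0, 0.169, 0.03, 0
R0 = Σ lx·mx = 0.199 → 0.20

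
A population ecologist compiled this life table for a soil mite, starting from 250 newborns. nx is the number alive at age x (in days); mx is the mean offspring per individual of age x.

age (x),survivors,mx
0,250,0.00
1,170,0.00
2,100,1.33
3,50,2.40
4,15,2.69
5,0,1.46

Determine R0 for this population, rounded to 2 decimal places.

1.17

lx = nx/n0 = nx/250: 1, 0.68, 0.4, 0.2, 0.06, 0
lx·mx by age: 0, 0, 0.532, 0.48, 0.1614, 0
R0 = Σ lx·mx = 1.1734 → 1.17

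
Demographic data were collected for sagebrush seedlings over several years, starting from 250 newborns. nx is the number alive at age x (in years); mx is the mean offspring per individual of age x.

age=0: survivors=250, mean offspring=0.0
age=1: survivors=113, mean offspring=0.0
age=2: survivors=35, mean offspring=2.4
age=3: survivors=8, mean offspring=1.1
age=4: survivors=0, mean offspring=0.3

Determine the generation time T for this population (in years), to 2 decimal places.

2.09

lx = nx/n0 = nx/250: 1, 0.452, 0.14, 0.032, 0
lx·mx: 0, 0, 0.336, 0.0352, 0 → R0 = 0.3712
x·lx·mx: 0, 0, 0.672, 0.1056, 0 → Σ = 0.7776
T = 0.7776 / 0.3712 = 2.094828… → 2.09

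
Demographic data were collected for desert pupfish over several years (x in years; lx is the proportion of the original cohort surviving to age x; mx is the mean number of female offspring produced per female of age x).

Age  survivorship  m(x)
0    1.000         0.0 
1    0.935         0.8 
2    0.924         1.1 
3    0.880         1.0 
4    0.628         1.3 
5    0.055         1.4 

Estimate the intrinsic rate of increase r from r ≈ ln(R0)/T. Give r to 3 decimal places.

0.493

R0 = Σ lx·mx = 0 + 0.748 + 1.0164 + 0.88 + 0.8164 + 0.077 = 3.5378
Σ x·lx·mx = 9.0714; T = 9.0714/3.5378 = 2.56414…
r ≈ ln(R0)/T = ln(3.5378)/2.56414… = 0.49276… → 0.493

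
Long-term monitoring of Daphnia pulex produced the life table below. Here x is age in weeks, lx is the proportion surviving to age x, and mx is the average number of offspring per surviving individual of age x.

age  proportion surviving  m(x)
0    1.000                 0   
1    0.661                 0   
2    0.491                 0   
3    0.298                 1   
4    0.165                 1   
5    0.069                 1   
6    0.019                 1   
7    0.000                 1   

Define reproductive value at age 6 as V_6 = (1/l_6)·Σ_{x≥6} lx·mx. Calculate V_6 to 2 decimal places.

1.00

lx·mx for x ≥ 6: 0.019, 0 → sum = 0.019
V_6 = 0.019 / l_6 = 0.019 / 0.019 = 1 → 1.00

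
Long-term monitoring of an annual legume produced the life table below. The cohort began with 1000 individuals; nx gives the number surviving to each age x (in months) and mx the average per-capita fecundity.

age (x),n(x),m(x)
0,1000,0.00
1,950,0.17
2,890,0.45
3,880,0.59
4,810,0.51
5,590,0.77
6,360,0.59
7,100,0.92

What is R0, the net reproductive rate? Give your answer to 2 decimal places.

2.25

lx = nx/n0 = nx/1000: 1, 0.95, 0.89, 0.88, 0.81, 0.59, 0.36, 0.1
lx·mx by age: 0, 0.1615, 0.4005, 0.5192, 0.4131, 0.4543, 0.2124, 0.092
R0 = Σ lx·mx = 2.253 → 2.25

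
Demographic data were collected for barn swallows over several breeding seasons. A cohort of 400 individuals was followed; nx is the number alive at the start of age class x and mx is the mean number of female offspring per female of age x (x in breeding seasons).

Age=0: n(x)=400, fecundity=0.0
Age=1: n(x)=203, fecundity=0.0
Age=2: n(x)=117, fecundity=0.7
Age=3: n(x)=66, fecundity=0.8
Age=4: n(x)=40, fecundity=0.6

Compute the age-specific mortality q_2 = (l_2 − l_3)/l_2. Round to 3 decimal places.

lx = nx/n0 = nx/400: 1, 0.5075, 0.2925, 0.165, 0.1
q_2 = (l_2 − l_3) / l_2 = (0.2925 − 0.165) / 0.2925
     = 0.1275 / 0.2925 = 0.435897… → 0.436

0.436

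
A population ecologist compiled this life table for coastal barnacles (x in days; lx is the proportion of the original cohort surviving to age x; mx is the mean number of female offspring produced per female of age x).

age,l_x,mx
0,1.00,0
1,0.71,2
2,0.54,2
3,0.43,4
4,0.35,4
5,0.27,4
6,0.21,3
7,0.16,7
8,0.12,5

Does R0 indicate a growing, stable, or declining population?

growing

R0 = Σ lx·mx = 0 + 1.42 + 1.08 + 1.72 + 1.4 + 1.08 + 0.63 + 1.12 + 0.6 = 9.05
R0 > 1, so the population is growing.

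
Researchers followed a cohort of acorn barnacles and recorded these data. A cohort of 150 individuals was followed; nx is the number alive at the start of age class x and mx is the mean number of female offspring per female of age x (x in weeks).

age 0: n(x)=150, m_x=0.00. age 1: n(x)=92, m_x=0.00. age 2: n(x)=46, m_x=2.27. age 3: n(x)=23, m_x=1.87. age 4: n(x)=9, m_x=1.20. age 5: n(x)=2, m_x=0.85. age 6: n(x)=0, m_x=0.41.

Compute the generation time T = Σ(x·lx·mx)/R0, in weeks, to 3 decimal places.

2.436

lx = nx/n0 = nx/150: 1, 0.61333…, 0.30667…, 0.15333…, 0.06, 0.01333…, 0
lx·mx: 0, 0, 0.696133…, 0.286733…, 0.072, 0.011333…, 0 → R0 = 1.0662…
x·lx·mx: 0, 0, 1.392267…, 0.8602…, 0.288, 0.056667…, 0 → Σ = 2.597133…
T = 2.597133… / 1.0662… = 2.435878… → 2.436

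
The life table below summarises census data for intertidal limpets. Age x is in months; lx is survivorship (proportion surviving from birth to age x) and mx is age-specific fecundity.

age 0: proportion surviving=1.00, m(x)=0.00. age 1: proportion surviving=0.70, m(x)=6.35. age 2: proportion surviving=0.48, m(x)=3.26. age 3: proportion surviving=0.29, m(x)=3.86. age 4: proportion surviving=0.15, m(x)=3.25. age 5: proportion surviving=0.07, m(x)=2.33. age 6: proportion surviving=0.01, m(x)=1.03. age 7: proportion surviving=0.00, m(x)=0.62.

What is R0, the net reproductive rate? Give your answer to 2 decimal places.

lx·mx by age: 0, 4.445, 1.5648, 1.1194, 0.4875, 0.1631, 0.0103, 0
R0 = Σ lx·mx = 7.7901 → 7.79

7.79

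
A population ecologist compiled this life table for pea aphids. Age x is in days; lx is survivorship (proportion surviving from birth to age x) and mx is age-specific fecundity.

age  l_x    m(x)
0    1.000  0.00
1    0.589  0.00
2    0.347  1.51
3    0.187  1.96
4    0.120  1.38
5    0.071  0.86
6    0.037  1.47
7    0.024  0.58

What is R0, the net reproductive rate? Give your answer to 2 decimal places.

lx·mx by age: 0, 0, 0.52397, 0.36652, 0.1656, 0.06106, 0.05439, 0.01392
R0 = Σ lx·mx = 1.18546 → 1.19

1.19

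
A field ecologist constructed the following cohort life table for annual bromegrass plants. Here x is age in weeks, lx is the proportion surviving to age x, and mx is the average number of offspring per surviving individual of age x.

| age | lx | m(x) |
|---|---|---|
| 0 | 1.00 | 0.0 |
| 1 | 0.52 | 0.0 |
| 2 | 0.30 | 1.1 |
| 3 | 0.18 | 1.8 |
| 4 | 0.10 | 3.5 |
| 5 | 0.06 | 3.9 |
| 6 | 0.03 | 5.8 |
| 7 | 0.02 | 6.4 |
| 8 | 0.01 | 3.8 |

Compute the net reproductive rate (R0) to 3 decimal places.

1.578

lx·mx by age: 0, 0, 0.33, 0.324, 0.35, 0.234, 0.174, 0.128, 0.038
R0 = Σ lx·mx = 1.578 → 1.578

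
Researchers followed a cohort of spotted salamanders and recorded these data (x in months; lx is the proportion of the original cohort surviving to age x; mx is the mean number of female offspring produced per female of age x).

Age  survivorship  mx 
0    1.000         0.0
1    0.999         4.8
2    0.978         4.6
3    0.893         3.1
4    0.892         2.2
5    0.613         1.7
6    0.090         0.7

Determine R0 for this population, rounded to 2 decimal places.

15.13

lx·mx by age: 0, 4.7952, 4.4988, 2.7683, 1.9624, 1.0421, 0.063
R0 = Σ lx·mx = 15.1298 → 15.13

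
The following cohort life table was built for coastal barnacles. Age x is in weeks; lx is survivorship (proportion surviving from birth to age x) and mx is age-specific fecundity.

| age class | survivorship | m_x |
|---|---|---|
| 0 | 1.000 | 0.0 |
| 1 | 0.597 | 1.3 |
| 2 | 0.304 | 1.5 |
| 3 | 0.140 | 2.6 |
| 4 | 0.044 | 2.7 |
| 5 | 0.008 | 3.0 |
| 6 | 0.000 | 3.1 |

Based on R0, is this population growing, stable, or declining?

growing

R0 = Σ lx·mx = 0 + 0.7761 + 0.456 + 0.364 + 0.1188 + 0.024 + 0 = 1.7389
R0 > 1, so the population is growing.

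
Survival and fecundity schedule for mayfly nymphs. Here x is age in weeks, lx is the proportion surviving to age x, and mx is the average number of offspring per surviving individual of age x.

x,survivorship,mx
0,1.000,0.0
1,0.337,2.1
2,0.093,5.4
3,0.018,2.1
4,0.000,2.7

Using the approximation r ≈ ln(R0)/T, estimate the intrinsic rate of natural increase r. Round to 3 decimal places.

R0 = Σ lx·mx = 0 + 0.7077 + 0.5022 + 0.0378 + 0 = 1.2477
Σ x·lx·mx = 1.8255; T = 1.8255/1.2477 = 1.46309…
r ≈ ln(R0)/T = ln(1.2477)/1.46309… = 0.15126… → 0.151

0.151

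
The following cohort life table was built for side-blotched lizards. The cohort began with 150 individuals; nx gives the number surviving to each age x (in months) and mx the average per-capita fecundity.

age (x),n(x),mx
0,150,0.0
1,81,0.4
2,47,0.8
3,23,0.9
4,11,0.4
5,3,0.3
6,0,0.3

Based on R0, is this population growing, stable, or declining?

declining

lx = nx/n0 = nx/150: 1, 0.54, 0.31333…, 0.15333…, 0.07333…, 0.02, 0
R0 = Σ lx·mx = 0 + 0.216 + 0.250667… + 0.138… + 0.029333… + 0.006 + 0 = 0.64…
R0 < 1, so the population is declining.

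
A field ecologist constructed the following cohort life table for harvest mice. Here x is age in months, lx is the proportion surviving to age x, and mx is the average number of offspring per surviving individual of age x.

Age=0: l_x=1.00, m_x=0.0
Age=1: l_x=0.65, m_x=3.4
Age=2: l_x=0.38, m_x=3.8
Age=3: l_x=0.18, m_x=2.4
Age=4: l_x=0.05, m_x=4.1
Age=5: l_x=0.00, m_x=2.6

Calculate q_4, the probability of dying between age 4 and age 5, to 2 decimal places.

q_4 = (l_4 − l_5) / l_4 = (0.05 − 0) / 0.05
     = 0.05 / 0.05 = 1 → 1.00

1.00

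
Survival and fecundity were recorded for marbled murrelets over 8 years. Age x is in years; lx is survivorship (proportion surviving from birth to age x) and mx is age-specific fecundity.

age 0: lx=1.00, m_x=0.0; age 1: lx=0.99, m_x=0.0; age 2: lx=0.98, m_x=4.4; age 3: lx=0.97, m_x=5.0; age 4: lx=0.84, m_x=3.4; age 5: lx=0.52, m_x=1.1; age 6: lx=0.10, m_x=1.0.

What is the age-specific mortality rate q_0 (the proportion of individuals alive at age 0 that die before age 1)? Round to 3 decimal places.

0.010

q_0 = (l_0 − l_1) / l_0 = (1 − 0.99) / 1
     = 0.01 / 1 = 0.01 → 0.010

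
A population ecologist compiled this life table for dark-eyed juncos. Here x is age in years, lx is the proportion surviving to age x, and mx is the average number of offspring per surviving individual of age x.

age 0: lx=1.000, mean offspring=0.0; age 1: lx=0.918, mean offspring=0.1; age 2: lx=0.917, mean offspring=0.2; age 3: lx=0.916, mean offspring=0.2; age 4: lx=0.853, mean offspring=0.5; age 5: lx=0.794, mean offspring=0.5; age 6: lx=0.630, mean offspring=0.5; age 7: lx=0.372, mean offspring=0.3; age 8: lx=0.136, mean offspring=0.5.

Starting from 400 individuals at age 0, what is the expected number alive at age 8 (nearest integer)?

54

Expected survivors = N0 · l_8 = 400 × 0.136 = 54.4 → 54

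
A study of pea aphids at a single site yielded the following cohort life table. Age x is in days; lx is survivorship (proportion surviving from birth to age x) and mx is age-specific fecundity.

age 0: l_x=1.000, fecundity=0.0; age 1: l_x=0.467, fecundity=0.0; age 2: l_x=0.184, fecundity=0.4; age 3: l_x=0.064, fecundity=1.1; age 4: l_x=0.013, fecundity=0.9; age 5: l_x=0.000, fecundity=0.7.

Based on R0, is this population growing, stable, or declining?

R0 = Σ lx·mx = 0 + 0 + 0.0736 + 0.0704 + 0.0117 + 0 = 0.1557
R0 < 1, so the population is declining.

declining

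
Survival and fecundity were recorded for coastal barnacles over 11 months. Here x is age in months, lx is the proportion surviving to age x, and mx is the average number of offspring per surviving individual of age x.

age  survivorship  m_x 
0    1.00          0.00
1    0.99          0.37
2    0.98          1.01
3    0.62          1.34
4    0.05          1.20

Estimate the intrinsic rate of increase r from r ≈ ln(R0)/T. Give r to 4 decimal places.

0.3582

R0 = Σ lx·mx = 0 + 0.3663 + 0.9898 + 0.8308 + 0.06 = 2.2469
Σ x·lx·mx = 5.0783; T = 5.0783/2.2469 = 2.26014…
r ≈ ln(R0)/T = ln(2.2469)/2.26014… = 0.358187… → 0.3582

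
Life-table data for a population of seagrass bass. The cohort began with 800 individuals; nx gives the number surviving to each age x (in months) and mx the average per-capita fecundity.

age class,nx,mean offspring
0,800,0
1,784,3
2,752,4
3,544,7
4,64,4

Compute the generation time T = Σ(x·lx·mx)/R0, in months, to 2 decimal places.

lx = nx/n0 = nx/800: 1, 0.98, 0.94, 0.68, 0.08
lx·mx: 0, 2.94, 3.76, 4.76, 0.32 → R0 = 11.78
x·lx·mx: 0, 2.94, 7.52, 14.28, 1.28 → Σ = 26.02
T = 26.02 / 11.78 = 2.208829… → 2.21

2.21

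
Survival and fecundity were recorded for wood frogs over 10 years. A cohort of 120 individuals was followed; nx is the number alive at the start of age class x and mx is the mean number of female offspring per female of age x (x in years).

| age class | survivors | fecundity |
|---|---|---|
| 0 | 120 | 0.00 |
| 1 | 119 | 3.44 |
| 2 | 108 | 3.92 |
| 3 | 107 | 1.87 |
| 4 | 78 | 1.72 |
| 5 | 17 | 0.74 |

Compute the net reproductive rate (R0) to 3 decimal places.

lx = nx/n0 = nx/120: 1, 0.99167…, 0.9, 0.89167…, 0.65, 0.14167…
lx·mx by age: 0, 3.411333…, 3.528, 1.667417…, 1.118, 0.104833…
R0 = Σ lx·mx = 9.829583… → 9.830

9.830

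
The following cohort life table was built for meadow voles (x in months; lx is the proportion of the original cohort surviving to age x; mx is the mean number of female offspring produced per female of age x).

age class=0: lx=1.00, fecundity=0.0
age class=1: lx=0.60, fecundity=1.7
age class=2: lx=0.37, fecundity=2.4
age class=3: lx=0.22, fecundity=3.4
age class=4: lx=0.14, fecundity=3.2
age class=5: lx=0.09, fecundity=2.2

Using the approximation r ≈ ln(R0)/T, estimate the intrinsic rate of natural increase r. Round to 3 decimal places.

0.504

R0 = Σ lx·mx = 0 + 1.02 + 0.888 + 0.748 + 0.448 + 0.198 = 3.302
Σ x·lx·mx = 7.822; T = 7.822/3.302 = 2.36887…
r ≈ ln(R0)/T = ln(3.302)/2.36887… = 0.50426… → 0.504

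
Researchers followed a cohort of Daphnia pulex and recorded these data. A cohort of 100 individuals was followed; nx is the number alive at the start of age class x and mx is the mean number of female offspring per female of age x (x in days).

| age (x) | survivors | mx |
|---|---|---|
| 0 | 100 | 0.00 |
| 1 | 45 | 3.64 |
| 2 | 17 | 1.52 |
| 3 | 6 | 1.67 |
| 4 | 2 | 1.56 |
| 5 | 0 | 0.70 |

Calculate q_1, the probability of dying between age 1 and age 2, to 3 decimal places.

0.622

lx = nx/n0 = nx/100: 1, 0.45, 0.17, 0.06, 0.02, 0
q_1 = (l_1 − l_2) / l_1 = (0.45 − 0.17) / 0.45
     = 0.28 / 0.45 = 0.622222… → 0.622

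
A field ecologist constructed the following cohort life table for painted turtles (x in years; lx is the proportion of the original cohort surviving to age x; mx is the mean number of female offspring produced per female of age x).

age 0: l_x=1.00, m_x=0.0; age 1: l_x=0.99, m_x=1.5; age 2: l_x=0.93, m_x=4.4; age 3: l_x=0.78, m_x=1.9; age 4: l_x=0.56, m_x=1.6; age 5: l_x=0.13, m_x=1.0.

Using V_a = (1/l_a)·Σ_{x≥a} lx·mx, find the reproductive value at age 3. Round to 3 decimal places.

lx·mx for x ≥ 3: 1.482, 0.896, 0.13 → sum = 2.508
V_3 = 2.508 / l_3 = 2.508 / 0.78 = 3.215385… → 3.215

3.215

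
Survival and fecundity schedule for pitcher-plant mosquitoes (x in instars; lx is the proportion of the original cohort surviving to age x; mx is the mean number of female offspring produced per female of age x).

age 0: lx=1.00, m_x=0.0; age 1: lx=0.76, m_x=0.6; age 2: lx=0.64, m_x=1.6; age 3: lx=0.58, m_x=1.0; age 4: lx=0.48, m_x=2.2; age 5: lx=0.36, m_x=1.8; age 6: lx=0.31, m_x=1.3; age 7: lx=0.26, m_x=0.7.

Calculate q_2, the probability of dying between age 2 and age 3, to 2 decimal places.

0.09

q_2 = (l_2 − l_3) / l_2 = (0.64 − 0.58) / 0.64
     = 0.06 / 0.64 = 0.09375 → 0.09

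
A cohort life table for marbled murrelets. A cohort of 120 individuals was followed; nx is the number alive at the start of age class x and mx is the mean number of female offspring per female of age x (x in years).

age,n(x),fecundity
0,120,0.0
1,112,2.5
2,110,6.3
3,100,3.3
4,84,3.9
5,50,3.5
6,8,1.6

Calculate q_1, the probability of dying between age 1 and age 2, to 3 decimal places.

0.018

lx = nx/n0 = nx/120: 1, 0.93333…, 0.91667…, 0.83333…, 0.7, 0.41667…, 0.06667…
q_1 = (l_1 − l_2) / l_1 = (0.933333… − 0.916667…) / 0.933333…
     = 0.016667… / 0.933333… = 0.017857… → 0.018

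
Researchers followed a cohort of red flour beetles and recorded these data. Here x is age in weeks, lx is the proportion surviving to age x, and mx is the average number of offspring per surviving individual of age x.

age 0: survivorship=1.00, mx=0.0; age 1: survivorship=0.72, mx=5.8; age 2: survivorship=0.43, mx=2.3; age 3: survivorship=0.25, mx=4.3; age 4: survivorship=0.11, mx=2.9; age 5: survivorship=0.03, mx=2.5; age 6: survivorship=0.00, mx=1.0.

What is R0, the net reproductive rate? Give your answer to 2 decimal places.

6.63

lx·mx by age: 0, 4.176, 0.989, 1.075, 0.319, 0.075, 0
R0 = Σ lx·mx = 6.634 → 6.63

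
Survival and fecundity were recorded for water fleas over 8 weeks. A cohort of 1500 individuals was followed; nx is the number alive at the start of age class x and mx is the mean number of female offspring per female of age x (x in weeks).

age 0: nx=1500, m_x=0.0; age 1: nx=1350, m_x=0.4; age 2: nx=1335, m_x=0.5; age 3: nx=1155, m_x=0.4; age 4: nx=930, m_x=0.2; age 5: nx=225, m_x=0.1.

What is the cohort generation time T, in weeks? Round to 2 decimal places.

lx = nx/n0 = nx/1500: 1, 0.9, 0.89, 0.77, 0.62, 0.15
lx·mx: 0, 0.36, 0.445, 0.308, 0.124, 0.015 → R0 = 1.252
x·lx·mx: 0, 0.36, 0.89, 0.924, 0.496, 0.075 → Σ = 2.745
T = 2.745 / 1.252 = 2.192492… → 2.19

2.19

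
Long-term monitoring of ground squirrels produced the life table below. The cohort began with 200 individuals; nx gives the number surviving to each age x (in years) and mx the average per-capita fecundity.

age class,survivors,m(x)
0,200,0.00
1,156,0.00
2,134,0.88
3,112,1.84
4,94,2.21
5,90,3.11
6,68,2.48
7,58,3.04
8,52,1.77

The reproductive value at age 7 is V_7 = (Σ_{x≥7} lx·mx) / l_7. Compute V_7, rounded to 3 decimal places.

4.627

lx = nx/n0 = nx/200: 1, 0.78, 0.67, 0.56, 0.47, 0.45, 0.34, 0.29, 0.26
lx·mx for x ≥ 7: 0.8816, 0.4602 → sum = 1.3418
V_7 = 1.3418 / l_7 = 1.3418 / 0.29 = 4.626897… → 4.627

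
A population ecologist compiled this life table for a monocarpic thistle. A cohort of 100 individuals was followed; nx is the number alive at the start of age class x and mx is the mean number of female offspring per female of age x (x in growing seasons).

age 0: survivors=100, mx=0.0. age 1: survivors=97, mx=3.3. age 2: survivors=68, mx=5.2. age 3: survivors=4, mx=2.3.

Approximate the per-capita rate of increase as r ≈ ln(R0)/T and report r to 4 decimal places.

1.2437

lx = nx/n0 = nx/100: 1, 0.97, 0.68, 0.04
R0 = Σ lx·mx = 0 + 3.201 + 3.536 + 0.092 = 6.829
Σ x·lx·mx = 10.549; T = 10.549/6.829 = 1.54474…
r ≈ ln(R0)/T = ln(6.829)/1.54474… = 1.243694… → 1.2437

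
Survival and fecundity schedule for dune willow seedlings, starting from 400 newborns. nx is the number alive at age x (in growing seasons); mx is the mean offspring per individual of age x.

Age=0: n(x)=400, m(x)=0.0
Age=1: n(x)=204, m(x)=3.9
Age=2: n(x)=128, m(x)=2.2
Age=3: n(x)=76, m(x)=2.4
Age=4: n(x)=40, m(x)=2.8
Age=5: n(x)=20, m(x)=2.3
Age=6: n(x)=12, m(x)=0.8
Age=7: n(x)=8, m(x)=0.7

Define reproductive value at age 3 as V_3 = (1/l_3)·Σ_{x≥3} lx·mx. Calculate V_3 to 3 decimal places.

4.679

lx = nx/n0 = nx/400: 1, 0.51, 0.32, 0.19, 0.1, 0.05, 0.03, 0.02
lx·mx for x ≥ 3: 0.456, 0.28, 0.115, 0.024, 0.014 → sum = 0.889
V_3 = 0.889 / l_3 = 0.889 / 0.19 = 4.678947… → 4.679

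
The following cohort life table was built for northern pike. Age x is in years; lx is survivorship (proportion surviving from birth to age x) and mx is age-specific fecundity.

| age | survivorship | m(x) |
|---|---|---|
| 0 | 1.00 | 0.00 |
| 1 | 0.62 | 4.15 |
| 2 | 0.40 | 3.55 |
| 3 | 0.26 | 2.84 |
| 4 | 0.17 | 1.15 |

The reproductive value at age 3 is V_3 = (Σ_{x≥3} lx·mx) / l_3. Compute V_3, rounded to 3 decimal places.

lx·mx for x ≥ 3: 0.7384, 0.1955 → sum = 0.9339
V_3 = 0.9339 / l_3 = 0.9339 / 0.26 = 3.591923… → 3.592

3.592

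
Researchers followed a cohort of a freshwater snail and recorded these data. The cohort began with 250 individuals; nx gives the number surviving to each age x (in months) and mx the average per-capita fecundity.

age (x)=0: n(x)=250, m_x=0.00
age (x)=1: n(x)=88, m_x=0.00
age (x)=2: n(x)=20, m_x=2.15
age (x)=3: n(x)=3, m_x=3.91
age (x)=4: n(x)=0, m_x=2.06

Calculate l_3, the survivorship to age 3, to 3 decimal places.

l_3 = n_3/n_0 = 3/250 = 0.012 → 0.012

0.012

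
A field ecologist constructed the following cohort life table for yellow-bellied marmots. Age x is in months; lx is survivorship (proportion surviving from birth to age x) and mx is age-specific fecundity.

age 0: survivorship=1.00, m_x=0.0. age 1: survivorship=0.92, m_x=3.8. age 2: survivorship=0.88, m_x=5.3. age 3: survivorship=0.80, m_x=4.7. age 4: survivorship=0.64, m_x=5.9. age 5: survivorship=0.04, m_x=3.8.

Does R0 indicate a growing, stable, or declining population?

growing

R0 = Σ lx·mx = 0 + 3.496 + 4.664 + 3.76 + 3.776 + 0.152 = 15.848
R0 > 1, so the population is growing.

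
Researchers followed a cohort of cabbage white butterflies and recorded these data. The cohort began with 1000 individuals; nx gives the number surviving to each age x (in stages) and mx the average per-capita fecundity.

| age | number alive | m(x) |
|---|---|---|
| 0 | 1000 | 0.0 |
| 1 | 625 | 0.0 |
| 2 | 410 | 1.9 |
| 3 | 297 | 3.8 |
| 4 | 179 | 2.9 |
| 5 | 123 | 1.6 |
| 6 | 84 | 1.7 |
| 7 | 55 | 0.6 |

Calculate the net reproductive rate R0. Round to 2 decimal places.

lx = nx/n0 = nx/1000: 1, 0.625, 0.41, 0.297, 0.179, 0.123, 0.084, 0.055
lx·mx by age: 0, 0, 0.779, 1.1286, 0.5191, 0.1968, 0.1428, 0.033
R0 = Σ lx·mx = 2.7993 → 2.80

2.80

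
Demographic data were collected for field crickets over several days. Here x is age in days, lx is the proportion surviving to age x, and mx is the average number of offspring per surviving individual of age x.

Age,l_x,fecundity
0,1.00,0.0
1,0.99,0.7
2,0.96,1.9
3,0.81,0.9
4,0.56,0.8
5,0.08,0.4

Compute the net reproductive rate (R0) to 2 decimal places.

lx·mx by age: 0, 0.693, 1.824, 0.729, 0.448, 0.032
R0 = Σ lx·mx = 3.726 → 3.73

3.73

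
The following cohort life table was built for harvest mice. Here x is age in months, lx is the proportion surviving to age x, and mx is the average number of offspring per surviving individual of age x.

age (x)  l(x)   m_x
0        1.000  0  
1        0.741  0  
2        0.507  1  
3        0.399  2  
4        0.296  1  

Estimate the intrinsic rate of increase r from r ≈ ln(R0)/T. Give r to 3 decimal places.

R0 = Σ lx·mx = 0 + 0 + 0.507 + 0.798 + 0.296 = 1.601
Σ x·lx·mx = 4.592; T = 4.592/1.601 = 2.86821…
r ≈ ln(R0)/T = ln(1.601)/2.86821… = 0.16408… → 0.164

0.164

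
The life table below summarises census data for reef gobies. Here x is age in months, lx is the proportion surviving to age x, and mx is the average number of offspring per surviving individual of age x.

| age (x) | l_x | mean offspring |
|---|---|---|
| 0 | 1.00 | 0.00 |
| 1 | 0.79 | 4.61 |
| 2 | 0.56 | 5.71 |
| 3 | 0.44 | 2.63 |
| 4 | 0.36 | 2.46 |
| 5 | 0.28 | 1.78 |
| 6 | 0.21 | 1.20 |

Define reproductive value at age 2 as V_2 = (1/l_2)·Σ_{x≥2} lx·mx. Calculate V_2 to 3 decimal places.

10.698

lx·mx for x ≥ 2: 3.1976, 1.1572, 0.8856, 0.4984, 0.252 → sum = 5.9908
V_2 = 5.9908 / l_2 = 5.9908 / 0.56 = 10.697857… → 10.698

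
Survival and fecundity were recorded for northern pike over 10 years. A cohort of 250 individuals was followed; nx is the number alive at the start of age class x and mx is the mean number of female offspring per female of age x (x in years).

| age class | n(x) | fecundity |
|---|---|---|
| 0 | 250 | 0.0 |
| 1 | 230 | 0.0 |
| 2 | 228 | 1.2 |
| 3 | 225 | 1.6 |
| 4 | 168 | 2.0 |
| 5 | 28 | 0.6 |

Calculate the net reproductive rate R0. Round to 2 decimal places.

3.95

lx = nx/n0 = nx/250: 1, 0.92, 0.912, 0.9, 0.672, 0.112
lx·mx by age: 0, 0, 1.0944, 1.44, 1.344, 0.0672
R0 = Σ lx·mx = 3.9456 → 3.95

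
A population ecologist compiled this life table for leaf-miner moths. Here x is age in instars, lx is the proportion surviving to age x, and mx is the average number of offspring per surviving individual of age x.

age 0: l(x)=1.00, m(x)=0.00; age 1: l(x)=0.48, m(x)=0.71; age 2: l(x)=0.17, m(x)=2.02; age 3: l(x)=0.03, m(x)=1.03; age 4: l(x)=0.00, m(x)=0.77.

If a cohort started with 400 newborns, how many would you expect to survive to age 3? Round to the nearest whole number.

12

Expected survivors = N0 · l_3 = 400 × 0.03 = 12 → 12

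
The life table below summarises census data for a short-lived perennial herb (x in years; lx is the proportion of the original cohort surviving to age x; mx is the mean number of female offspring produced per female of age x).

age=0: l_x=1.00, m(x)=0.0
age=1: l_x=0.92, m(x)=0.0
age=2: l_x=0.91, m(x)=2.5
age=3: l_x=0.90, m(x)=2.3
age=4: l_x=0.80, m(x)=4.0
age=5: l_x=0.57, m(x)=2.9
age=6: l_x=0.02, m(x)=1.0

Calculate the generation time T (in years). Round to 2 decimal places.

lx·mx: 0, 0, 2.275, 2.07, 3.2, 1.653, 0.02 → R0 = 9.218
x·lx·mx: 0, 0, 4.55, 6.21, 12.8, 8.265, 0.12 → Σ = 31.945
T = 31.945 / 9.218 = 3.465502… → 3.47

3.47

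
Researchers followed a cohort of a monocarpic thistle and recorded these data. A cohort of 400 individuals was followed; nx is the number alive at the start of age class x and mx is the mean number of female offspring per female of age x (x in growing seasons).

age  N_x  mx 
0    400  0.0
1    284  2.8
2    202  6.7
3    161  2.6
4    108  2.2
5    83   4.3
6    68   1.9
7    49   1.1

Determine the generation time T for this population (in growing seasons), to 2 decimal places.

2.58

lx = nx/n0 = nx/400: 1, 0.71, 0.505, 0.4025, 0.27, 0.2075, 0.17, 0.1225
lx·mx: 0, 1.988, 3.3835, 1.0465, 0.594, 0.89225, 0.323, 0.13475 → R0 = 8.362
x·lx·mx: 0, 1.988, 6.767, 3.1395, 2.376, 4.46125, 1.938, 0.94325 → Σ = 21.613
T = 21.613 / 8.362 = 2.584669… → 2.58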